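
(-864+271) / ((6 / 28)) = -8302 / 3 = -2767.33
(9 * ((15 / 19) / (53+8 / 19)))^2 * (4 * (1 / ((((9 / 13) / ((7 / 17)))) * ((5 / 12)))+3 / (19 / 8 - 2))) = 2336688 / 3502765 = 0.67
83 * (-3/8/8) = -249/64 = -3.89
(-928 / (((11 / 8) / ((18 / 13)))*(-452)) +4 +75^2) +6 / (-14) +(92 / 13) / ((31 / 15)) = 5634.06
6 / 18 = 1 / 3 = 0.33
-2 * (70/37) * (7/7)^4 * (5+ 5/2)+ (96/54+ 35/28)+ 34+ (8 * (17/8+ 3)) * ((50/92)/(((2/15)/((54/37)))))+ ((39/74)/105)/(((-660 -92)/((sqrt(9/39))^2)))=101821985659/403169760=252.55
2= 2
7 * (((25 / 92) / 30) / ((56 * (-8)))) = -5 / 35328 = -0.00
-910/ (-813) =910/ 813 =1.12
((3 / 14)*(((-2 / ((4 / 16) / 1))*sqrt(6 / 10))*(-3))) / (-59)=-36*sqrt(15) / 2065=-0.07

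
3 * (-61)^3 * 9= -6128487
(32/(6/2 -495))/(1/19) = -152/123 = -1.24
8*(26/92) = 52/23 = 2.26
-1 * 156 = -156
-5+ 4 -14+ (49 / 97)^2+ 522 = 4772764 / 9409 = 507.26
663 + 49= 712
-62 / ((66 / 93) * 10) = -961 / 110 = -8.74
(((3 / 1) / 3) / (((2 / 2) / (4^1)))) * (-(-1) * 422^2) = 712336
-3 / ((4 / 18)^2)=-243 / 4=-60.75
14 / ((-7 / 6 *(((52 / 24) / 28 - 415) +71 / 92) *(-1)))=-0.03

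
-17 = -17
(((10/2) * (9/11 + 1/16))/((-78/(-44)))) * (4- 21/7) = 775/312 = 2.48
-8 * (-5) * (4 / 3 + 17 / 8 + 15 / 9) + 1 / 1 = 206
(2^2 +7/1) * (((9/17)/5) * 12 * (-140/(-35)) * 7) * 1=33264/85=391.34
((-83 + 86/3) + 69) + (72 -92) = -16/3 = -5.33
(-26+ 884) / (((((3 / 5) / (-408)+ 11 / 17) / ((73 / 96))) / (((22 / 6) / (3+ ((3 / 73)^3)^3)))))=574614061560514175459545 / 465203278168784893548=1235.19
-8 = -8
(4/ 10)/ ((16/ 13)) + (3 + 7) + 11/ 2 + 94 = 4393/ 40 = 109.82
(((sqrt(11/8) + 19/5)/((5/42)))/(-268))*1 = -399/3350 - 21*sqrt(22)/2680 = -0.16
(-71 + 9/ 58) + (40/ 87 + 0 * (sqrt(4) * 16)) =-12247/ 174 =-70.39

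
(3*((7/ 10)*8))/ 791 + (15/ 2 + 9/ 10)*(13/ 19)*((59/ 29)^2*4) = 95.18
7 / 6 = 1.17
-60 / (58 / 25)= -750 / 29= -25.86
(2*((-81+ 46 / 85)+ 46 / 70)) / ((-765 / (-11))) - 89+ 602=232460171 / 455175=510.71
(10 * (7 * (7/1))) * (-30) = -14700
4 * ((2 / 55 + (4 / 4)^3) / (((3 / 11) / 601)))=45676 / 5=9135.20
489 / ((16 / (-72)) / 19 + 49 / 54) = 501714 / 919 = 545.93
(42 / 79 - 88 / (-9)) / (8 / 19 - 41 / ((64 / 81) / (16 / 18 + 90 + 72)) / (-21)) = 31196480 / 1219232043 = 0.03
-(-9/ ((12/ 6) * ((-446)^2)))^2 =-0.00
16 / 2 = 8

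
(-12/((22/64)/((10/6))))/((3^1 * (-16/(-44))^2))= -440/3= -146.67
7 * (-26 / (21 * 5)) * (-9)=78 / 5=15.60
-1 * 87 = -87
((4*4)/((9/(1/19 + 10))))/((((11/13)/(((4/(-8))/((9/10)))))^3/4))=-3357016000/165921129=-20.23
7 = 7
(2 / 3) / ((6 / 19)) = 19 / 9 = 2.11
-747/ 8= -93.38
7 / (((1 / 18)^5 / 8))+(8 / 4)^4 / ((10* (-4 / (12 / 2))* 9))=1587237116 / 15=105815807.73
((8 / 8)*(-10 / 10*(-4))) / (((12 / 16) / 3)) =16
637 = 637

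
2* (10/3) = 20/3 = 6.67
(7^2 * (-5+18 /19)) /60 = -3773 /1140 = -3.31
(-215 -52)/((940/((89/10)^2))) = -2114907/94000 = -22.50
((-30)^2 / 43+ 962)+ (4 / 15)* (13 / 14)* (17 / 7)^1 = 31084516 / 31605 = 983.53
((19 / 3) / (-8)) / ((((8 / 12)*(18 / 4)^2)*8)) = -19 / 2592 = -0.01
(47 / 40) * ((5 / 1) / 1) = 47 / 8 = 5.88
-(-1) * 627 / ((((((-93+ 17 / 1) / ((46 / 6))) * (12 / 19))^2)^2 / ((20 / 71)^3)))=7310846125 / 801537389568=0.01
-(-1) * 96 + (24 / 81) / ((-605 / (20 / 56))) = 2195420 / 22869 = 96.00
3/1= 3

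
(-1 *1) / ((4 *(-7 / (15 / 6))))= 5 / 56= 0.09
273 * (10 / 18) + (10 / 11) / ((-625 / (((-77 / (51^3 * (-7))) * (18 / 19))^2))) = 1486768648535537 / 9802870210125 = 151.67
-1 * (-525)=525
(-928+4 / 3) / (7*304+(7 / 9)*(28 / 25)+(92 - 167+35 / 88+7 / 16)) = -0.45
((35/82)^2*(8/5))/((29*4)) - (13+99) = -10919531/97498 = -112.00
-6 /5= -1.20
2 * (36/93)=24/31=0.77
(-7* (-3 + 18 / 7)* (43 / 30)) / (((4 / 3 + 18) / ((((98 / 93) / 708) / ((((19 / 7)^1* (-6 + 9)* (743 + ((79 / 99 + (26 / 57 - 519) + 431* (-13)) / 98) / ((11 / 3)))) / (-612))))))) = -4459787871 / 130132124707175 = -0.00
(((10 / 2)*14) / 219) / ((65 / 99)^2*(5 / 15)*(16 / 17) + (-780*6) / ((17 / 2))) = -1166319 / 2008554704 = -0.00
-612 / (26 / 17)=-400.15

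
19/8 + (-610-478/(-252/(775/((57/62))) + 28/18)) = -134227277/135856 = -988.01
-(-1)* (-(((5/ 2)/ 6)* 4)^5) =-3125/ 243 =-12.86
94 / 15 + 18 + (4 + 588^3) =3049462504 / 15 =203297500.27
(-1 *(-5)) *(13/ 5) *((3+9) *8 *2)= 2496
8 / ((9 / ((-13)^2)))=1352 / 9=150.22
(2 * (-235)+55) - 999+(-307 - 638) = -2359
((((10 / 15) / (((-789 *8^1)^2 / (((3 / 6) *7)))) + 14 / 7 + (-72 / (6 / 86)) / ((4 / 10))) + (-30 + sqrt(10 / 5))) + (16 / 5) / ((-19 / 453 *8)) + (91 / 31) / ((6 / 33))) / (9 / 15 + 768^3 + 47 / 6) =-915685382248537 / 159449882089415107104 + 30 *sqrt(2) / 13589545213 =-0.00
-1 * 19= -19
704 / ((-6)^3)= -88 / 27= -3.26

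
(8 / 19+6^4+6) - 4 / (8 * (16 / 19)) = 791511 / 608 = 1301.83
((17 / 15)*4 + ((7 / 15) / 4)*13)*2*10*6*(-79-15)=-68244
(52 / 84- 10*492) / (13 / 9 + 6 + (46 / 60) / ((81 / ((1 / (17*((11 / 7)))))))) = -15647911290 / 23680937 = -660.78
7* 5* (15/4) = 525/4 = 131.25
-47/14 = -3.36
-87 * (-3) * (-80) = -20880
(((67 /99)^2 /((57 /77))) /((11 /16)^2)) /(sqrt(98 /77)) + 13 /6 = 574592 * sqrt(154) /6145227 + 13 /6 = 3.33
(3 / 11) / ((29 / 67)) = 201 / 319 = 0.63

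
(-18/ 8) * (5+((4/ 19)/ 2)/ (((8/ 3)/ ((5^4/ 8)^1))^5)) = -208569032022676635/ 40802189312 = -5111711.79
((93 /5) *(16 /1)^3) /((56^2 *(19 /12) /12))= 857088 /4655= 184.12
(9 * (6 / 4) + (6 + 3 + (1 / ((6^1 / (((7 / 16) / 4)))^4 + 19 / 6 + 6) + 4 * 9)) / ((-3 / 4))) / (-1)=12132758059819 / 260919527342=46.50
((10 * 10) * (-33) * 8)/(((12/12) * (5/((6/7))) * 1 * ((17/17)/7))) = -31680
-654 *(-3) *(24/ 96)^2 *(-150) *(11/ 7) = -809325/ 28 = -28904.46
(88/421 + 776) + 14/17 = 5561222/7157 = 777.03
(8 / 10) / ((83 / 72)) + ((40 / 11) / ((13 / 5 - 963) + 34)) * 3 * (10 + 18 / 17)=8443708 / 14977765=0.56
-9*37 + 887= 554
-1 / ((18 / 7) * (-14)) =1 / 36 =0.03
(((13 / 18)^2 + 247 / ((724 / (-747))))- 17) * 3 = -3977897 / 4887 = -813.98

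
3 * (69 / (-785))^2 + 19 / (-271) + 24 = 4000089818 / 166996975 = 23.95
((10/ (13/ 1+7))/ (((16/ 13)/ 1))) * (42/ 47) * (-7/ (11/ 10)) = -9555/ 4136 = -2.31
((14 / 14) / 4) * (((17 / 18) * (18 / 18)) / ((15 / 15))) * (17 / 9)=289 / 648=0.45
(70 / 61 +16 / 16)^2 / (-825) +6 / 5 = 3666629 / 3069825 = 1.19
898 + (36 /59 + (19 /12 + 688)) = 1124441 /708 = 1588.19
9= 9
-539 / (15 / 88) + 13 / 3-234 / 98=-774246 / 245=-3160.19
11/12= 0.92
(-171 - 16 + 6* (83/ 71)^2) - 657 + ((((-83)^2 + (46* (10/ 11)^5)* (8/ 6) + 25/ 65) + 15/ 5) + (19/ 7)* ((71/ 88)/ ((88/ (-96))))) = 2700551739834959/ 443274517686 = 6092.28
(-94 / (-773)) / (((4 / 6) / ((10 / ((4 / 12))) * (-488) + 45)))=-2057895 / 773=-2662.22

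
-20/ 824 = -5/ 206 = -0.02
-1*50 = -50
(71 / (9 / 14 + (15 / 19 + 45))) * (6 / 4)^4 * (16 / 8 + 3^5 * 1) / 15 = 4164363 / 32936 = 126.44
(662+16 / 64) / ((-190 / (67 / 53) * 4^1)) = -177483 / 161120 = -1.10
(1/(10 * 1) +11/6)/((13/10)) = 58/39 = 1.49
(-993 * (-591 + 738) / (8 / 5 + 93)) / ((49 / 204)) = -3038580 / 473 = -6424.06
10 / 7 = 1.43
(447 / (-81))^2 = 22201 / 729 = 30.45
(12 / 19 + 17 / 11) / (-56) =-65 / 1672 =-0.04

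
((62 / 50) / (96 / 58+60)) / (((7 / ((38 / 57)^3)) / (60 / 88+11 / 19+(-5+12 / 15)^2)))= 177564187 / 11035591875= 0.02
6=6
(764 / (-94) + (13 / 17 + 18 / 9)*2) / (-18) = 346 / 2397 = 0.14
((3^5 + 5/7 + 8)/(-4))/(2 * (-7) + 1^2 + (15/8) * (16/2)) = -881/28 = -31.46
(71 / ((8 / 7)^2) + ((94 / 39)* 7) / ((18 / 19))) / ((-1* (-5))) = 1621193 / 112320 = 14.43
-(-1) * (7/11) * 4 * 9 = 252/11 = 22.91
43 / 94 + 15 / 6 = 139 / 47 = 2.96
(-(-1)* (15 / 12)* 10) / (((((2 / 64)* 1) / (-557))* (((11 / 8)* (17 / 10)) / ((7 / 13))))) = -124768000 / 2431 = -51323.74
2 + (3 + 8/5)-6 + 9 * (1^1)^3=48/5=9.60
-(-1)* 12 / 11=12 / 11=1.09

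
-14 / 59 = -0.24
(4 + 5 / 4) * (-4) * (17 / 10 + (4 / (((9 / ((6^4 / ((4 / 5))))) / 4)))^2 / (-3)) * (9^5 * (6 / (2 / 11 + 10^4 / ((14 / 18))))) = 416824919176743 / 260530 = 1599911408.19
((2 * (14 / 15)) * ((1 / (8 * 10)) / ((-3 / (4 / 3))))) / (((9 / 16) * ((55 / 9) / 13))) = -1456 / 37125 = -0.04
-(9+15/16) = -159/16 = -9.94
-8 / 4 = -2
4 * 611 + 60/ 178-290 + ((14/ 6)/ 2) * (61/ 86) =98973779/ 45924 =2155.16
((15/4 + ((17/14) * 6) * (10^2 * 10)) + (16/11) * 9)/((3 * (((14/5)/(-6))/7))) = -11245935/308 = -36512.78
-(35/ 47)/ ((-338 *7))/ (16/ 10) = 25/ 127088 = 0.00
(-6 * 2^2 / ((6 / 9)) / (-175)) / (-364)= -9 / 15925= -0.00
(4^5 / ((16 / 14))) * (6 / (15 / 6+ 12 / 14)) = 75264 / 47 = 1601.36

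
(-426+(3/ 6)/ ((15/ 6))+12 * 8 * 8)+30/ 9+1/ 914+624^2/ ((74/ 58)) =154987283089/ 507270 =305532.13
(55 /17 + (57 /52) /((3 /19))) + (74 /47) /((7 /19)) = 4202917 /290836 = 14.45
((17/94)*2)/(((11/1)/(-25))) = -425/517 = -0.82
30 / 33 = 10 / 11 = 0.91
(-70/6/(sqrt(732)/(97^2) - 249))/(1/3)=658630* sqrt(183)/5488903950549+257177561305/1829634650183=0.14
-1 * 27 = -27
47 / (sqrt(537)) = 47*sqrt(537) / 537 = 2.03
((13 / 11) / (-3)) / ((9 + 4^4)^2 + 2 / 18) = -39 / 6952286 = -0.00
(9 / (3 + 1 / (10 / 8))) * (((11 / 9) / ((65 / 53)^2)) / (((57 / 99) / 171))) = 9177003 / 16055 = 571.60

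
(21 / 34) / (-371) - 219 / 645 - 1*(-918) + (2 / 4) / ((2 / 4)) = 355915979 / 387430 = 918.66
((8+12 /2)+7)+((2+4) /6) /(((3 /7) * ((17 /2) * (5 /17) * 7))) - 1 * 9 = 182 /15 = 12.13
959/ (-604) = -959/ 604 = -1.59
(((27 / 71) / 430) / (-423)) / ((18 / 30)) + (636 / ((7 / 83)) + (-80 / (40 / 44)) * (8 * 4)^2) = -165874448079 / 2008874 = -82570.86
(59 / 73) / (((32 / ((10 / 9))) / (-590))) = -87025 / 5256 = -16.56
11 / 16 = 0.69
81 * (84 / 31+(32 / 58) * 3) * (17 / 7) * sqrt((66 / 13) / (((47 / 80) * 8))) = 10806696 * sqrt(100815) / 3845023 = 892.39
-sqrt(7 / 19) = -sqrt(133) / 19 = -0.61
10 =10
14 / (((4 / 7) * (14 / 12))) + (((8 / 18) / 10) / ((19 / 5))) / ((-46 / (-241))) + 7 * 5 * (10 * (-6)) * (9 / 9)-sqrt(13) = -8176466 / 3933-sqrt(13) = -2082.54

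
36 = 36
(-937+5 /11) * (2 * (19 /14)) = -195738 /77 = -2542.05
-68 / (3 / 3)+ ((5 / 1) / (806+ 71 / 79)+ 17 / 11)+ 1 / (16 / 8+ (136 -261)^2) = -66.45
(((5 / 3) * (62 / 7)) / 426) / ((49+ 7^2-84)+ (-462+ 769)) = 0.00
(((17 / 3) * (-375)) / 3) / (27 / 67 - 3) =272.75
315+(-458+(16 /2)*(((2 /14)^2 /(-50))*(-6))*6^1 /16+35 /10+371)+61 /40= 233.03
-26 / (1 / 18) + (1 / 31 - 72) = -16739 / 31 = -539.97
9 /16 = 0.56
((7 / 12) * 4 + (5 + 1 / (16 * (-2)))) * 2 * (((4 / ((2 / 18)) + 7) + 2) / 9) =3505 / 48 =73.02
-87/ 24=-29/ 8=-3.62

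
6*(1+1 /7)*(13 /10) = 8.91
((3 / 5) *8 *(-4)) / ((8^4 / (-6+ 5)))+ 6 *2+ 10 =14083 / 640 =22.00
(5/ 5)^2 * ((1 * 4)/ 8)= 1/ 2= 0.50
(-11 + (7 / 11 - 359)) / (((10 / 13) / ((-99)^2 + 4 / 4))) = -258865919 / 55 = -4706653.07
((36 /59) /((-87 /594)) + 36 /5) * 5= 25956 /1711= 15.17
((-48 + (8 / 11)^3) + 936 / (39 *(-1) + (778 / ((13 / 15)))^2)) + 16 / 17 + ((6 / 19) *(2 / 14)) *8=-6326629537190568 / 136608605021273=-46.31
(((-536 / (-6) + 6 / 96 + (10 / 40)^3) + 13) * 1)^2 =386633569 / 36864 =10488.11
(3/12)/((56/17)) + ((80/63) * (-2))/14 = -1489/14112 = -0.11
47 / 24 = 1.96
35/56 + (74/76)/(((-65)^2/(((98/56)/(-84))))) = 4816463/7706400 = 0.62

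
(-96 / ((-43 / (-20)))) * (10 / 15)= -1280 / 43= -29.77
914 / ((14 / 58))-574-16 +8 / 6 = 67156 / 21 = 3197.90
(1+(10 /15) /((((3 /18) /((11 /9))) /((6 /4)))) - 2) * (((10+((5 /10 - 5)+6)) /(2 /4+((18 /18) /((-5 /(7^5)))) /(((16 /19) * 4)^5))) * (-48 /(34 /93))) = 290919609794560 /220611500887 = 1318.70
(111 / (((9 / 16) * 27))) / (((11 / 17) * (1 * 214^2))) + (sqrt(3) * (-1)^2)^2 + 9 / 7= 306049382 / 71407413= 4.29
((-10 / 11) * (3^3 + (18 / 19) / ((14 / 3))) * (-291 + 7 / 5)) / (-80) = -654858 / 7315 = -89.52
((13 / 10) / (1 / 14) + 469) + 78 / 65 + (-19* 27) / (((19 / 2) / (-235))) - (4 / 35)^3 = 565023836 / 42875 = 13178.40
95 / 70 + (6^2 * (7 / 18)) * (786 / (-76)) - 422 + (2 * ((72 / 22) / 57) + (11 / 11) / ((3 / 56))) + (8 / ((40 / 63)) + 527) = -309461 / 43890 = -7.05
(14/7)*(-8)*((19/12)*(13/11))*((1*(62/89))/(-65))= 4712/14685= 0.32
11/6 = 1.83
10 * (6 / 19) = 60 / 19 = 3.16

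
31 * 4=124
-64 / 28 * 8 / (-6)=64 / 21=3.05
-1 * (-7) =7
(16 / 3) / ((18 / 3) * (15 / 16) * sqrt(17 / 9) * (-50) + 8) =-8000 * sqrt(17) / 2389601 - 2048 / 7168803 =-0.01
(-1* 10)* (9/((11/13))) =-1170/11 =-106.36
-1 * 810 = -810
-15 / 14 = -1.07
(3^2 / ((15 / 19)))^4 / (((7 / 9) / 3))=285012027 / 4375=65145.61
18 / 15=6 / 5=1.20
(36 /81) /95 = 4 /855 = 0.00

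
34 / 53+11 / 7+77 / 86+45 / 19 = 3320057 / 606214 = 5.48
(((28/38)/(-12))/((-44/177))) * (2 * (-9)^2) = 33453/836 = 40.02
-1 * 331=-331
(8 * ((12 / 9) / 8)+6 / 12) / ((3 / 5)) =55 / 18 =3.06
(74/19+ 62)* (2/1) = 2504/19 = 131.79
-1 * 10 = -10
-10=-10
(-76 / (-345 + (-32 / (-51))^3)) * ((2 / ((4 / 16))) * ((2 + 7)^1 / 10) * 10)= 725866272 / 45731827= 15.87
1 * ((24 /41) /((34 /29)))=348 /697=0.50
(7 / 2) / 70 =1 / 20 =0.05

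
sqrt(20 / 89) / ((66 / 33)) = sqrt(445) / 89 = 0.24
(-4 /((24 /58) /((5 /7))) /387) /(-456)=0.00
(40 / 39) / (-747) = -40 / 29133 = -0.00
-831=-831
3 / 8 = 0.38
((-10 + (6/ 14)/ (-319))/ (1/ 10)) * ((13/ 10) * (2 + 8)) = -2903290/ 2233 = -1300.17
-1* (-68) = 68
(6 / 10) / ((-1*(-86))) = 3 / 430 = 0.01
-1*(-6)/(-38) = -0.16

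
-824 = -824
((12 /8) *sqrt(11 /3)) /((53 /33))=33 *sqrt(33) /106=1.79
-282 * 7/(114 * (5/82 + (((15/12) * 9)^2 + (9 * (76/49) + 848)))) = -10575376/603763019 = -0.02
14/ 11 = 1.27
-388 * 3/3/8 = -97/2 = -48.50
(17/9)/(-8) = -0.24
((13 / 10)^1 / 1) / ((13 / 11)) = 11 / 10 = 1.10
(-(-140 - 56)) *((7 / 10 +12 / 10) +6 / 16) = 4459 / 10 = 445.90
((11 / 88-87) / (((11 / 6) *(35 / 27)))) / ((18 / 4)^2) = -139 / 77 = -1.81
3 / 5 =0.60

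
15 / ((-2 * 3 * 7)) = -5 / 14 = -0.36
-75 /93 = -25 /31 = -0.81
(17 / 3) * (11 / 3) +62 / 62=21.78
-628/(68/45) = -7065/17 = -415.59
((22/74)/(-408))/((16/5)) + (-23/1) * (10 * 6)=-333319735/241536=-1380.00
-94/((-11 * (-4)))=-47/22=-2.14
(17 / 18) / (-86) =-17 / 1548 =-0.01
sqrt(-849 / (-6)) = sqrt(566) / 2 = 11.90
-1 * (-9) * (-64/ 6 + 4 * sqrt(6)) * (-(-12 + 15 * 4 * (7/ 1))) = 39168-14688 * sqrt(6) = 3189.89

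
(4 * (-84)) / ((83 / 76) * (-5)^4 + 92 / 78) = -995904 / 2026621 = -0.49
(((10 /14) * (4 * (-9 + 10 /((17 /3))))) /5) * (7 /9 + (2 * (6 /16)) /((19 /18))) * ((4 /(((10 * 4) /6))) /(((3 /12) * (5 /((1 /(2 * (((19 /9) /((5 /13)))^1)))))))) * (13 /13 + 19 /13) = -24041088 /36300355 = -0.66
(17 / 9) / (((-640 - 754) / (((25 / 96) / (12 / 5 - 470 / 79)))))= 9875 / 99328896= 0.00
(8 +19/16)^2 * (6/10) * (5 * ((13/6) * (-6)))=-842751/256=-3292.00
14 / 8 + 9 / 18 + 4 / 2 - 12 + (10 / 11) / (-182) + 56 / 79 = -2228805 / 316316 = -7.05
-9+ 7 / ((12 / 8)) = -13 / 3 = -4.33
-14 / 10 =-7 / 5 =-1.40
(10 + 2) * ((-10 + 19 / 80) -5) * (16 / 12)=-236.20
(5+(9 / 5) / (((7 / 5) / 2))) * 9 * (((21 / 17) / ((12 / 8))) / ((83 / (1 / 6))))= 159 / 1411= 0.11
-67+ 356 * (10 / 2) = 1713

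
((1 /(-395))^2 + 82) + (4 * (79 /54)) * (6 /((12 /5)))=407069252 /4212675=96.63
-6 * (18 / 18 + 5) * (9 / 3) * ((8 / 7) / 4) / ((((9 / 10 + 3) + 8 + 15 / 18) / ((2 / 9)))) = -720 / 1337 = -0.54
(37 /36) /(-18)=-37 /648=-0.06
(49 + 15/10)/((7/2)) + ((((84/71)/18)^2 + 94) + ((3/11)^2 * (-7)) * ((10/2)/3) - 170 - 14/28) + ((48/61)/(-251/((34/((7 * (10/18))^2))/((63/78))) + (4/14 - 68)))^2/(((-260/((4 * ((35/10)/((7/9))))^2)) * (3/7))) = -62623034558268494235892245047/995043855572627013272050470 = -62.93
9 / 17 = 0.53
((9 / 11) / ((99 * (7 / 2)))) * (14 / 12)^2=7 / 2178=0.00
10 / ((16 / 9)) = 45 / 8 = 5.62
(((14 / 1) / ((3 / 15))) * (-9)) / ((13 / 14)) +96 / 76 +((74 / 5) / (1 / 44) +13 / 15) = -93113 / 3705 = -25.13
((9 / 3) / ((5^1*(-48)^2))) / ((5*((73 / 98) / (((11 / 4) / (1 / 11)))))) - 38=-106515671 / 2803200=-38.00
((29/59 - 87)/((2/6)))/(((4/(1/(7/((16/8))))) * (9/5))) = -12760/1239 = -10.30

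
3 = 3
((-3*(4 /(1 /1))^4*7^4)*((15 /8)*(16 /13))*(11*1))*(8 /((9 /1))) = -540897280 /13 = -41607483.08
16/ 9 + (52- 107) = -479/ 9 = -53.22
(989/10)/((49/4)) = 1978/245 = 8.07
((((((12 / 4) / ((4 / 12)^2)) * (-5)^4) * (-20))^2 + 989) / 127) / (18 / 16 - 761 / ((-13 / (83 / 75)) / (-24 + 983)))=888468757714200 / 61543604497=14436.41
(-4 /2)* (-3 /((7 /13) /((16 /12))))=104 /7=14.86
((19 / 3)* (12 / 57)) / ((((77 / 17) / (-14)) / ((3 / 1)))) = -136 / 11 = -12.36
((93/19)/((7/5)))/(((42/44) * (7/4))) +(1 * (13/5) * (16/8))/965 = 65982442/31444525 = 2.10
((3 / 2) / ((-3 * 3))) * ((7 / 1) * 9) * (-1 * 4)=42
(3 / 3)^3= 1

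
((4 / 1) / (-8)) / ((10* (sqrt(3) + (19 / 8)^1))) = -38 / 845 + 16* sqrt(3) / 845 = -0.01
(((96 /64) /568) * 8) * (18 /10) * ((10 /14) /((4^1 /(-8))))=-27 /497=-0.05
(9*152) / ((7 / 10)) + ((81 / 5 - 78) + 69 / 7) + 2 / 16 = 532691 / 280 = 1902.47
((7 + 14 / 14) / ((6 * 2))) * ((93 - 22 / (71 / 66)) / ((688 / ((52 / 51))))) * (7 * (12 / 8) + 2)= 32825 / 36636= 0.90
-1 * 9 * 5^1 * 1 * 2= -90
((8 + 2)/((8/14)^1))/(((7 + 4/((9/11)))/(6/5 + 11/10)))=1449/428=3.39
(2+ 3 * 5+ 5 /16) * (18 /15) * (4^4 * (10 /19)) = 53184 /19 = 2799.16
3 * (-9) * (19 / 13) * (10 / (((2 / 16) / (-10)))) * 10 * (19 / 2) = 38988000 / 13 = 2999076.92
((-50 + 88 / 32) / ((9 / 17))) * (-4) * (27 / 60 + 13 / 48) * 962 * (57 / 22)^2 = 32172725403 / 19360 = 1661814.33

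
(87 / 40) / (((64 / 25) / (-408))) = -22185 / 64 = -346.64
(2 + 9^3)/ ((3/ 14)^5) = 393149344/ 243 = 1617898.53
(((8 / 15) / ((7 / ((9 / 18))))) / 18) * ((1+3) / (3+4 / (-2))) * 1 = 8 / 945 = 0.01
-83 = -83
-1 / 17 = -0.06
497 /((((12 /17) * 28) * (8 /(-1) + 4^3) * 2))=1207 /5376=0.22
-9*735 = -6615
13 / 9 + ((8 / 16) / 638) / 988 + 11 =141197065 / 11346192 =12.44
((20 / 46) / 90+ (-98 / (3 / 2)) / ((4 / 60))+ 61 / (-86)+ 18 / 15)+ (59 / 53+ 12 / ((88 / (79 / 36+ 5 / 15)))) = -203014416911 / 207571320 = -978.05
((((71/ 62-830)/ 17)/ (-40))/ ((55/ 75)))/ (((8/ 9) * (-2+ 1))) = -1387503/ 742016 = -1.87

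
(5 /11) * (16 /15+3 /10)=41 /66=0.62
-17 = -17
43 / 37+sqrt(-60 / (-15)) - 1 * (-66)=69.16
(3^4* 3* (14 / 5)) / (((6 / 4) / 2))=4536 / 5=907.20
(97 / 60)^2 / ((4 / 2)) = 9409 / 7200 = 1.31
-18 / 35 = -0.51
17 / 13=1.31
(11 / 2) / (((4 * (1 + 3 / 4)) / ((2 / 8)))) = 11 / 56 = 0.20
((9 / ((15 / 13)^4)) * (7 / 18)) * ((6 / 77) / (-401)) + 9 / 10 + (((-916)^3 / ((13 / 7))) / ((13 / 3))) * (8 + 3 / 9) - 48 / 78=-20023283873910946493 / 25159241250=-795861992.62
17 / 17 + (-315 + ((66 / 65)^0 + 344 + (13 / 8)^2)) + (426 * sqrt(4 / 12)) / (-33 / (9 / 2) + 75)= 426 * sqrt(3) / 203 + 2153 / 64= 37.28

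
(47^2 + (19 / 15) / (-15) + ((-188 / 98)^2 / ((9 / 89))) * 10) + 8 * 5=1411521406 / 540225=2612.84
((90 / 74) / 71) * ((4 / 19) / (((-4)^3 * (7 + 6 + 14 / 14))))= -45 / 11180512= -0.00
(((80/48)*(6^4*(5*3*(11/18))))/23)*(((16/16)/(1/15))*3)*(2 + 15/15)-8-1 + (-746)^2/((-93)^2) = 23129786525/198927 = 116272.74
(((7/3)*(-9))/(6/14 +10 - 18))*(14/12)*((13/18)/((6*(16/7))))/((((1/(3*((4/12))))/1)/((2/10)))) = 0.03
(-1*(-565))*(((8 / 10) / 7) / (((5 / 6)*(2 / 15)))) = 4068 / 7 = 581.14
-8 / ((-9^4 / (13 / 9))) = 104 / 59049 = 0.00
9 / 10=0.90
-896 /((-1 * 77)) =128 /11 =11.64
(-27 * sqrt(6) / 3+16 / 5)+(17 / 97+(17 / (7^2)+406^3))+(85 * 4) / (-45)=14313914011262 / 213885 - 9 * sqrt(6)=66923390.12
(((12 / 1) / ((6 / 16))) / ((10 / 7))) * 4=448 / 5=89.60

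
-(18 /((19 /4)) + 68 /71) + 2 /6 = -17863 /4047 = -4.41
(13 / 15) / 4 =13 / 60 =0.22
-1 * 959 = -959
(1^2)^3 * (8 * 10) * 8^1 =640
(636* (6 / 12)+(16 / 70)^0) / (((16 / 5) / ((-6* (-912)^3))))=453708034560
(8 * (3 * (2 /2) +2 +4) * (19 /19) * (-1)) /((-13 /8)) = 576 /13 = 44.31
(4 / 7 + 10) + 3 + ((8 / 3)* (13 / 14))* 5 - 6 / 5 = 2599 / 105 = 24.75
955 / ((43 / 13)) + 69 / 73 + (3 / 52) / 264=4160786051 / 14364064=289.67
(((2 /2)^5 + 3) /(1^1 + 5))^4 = 16 /81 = 0.20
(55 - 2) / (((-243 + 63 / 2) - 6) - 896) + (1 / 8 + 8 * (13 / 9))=1865275 / 160344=11.63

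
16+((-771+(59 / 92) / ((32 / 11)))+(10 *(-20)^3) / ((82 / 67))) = -7981024911 / 120704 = -66120.63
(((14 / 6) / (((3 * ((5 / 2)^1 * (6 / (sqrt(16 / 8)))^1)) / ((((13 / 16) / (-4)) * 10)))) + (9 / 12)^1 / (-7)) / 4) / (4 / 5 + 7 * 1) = -35 * sqrt(2) / 10368-5 / 1456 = -0.01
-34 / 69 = -0.49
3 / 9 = 1 / 3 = 0.33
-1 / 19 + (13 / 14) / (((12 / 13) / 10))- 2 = 12779 / 1596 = 8.01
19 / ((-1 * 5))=-19 / 5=-3.80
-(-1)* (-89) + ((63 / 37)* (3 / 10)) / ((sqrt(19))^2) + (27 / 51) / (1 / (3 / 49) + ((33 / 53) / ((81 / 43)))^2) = -178947369637307 / 2011980249460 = -88.94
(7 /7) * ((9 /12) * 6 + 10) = 29 /2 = 14.50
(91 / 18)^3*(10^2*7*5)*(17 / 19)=11209368625 / 27702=404641.13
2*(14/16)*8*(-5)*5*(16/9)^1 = -5600/9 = -622.22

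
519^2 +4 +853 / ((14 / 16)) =1892379 / 7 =270339.86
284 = 284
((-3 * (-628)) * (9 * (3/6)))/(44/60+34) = 127170/521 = 244.09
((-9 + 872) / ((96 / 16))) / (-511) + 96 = 293473 / 3066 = 95.72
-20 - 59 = -79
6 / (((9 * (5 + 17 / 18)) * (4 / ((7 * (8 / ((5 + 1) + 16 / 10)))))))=420 / 2033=0.21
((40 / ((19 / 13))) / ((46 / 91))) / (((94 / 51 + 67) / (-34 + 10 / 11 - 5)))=-505590540 / 16877377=-29.96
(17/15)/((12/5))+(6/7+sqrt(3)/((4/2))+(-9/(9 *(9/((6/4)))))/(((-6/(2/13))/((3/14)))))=sqrt(3)/2+2179/1638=2.20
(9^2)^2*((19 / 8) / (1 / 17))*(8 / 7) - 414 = 2116305 / 7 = 302329.29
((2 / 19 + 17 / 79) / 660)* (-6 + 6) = 0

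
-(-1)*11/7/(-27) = -11/189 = -0.06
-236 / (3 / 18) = -1416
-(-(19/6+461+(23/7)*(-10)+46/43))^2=-609768889129/3261636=-186951.85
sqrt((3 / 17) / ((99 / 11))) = sqrt(51) / 51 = 0.14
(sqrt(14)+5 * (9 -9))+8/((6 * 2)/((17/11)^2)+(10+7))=2312/6365+sqrt(14)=4.10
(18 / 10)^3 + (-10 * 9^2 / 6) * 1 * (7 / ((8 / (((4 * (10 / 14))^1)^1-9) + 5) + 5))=-4806729 / 46750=-102.82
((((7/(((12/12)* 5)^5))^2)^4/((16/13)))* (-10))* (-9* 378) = 127477044513/7275957614183425903320312500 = 0.00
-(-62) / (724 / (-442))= -6851 / 181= -37.85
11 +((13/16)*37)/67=12273/1072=11.45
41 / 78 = 0.53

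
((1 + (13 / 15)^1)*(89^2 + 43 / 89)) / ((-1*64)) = -411257 / 1780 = -231.04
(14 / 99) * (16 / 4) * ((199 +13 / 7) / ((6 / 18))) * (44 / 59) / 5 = 44992 / 885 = 50.84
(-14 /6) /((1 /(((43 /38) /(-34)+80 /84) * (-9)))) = 24937 /1292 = 19.30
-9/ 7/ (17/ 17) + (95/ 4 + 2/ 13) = 8233/ 364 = 22.62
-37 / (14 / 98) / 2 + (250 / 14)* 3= -1063 / 14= -75.93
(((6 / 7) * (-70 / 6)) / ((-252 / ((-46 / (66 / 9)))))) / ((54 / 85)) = -9775 / 24948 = -0.39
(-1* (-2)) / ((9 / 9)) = 2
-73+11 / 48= -3493 / 48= -72.77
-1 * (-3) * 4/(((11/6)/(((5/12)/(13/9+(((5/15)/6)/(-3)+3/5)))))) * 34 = 45.77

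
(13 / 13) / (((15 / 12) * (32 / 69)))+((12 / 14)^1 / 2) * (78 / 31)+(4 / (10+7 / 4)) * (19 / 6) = 4750313 / 1223880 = 3.88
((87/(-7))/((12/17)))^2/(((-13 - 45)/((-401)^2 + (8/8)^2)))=-673840781/784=-859490.79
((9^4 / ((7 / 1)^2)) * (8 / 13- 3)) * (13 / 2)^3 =-34373079 / 392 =-87686.43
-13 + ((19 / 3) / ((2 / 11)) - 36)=-85 / 6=-14.17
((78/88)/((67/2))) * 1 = 39/1474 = 0.03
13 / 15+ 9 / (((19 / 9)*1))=1462 / 285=5.13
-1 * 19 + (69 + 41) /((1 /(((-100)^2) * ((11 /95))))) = 2419639 /19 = 127349.42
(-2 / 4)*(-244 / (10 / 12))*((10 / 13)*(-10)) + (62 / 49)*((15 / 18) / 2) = -4302145 / 3822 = -1125.63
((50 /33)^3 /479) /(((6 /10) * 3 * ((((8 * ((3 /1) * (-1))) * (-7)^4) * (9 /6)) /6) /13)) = -4062500 /1115920503621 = -0.00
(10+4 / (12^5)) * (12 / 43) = 14467 / 5184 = 2.79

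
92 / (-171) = -92 / 171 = -0.54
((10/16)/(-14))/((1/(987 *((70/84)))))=-1175/32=-36.72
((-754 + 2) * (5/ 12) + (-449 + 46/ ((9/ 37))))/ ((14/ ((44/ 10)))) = -8107/ 45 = -180.16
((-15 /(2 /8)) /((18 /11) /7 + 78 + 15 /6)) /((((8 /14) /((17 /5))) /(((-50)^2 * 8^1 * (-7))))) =7696920000 /12433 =619071.82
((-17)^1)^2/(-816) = -17/48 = -0.35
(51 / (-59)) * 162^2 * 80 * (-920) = 1669652176.27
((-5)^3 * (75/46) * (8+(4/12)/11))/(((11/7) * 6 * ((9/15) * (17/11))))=-28984375/154836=-187.19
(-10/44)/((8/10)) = -25/88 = -0.28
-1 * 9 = -9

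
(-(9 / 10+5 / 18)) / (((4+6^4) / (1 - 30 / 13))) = 901 / 760500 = 0.00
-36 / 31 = -1.16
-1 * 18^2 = -324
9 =9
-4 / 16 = -1 / 4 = -0.25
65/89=0.73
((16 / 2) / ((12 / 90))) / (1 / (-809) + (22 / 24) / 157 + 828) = 91449360 / 1262008183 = 0.07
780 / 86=390 / 43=9.07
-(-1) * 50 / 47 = 50 / 47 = 1.06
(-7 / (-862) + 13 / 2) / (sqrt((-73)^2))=0.09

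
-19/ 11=-1.73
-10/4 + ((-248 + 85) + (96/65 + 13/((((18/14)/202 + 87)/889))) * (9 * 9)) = 57114472313/5331170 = 10713.31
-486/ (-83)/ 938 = 243/ 38927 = 0.01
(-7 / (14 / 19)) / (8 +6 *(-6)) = 19 / 56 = 0.34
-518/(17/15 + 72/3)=-7770/377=-20.61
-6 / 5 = -1.20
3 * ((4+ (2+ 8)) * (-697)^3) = -14221572666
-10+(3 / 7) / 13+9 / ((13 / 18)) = 227 / 91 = 2.49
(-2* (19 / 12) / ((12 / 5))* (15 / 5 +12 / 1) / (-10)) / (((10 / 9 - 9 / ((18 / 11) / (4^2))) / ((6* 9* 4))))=-7695 / 1564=-4.92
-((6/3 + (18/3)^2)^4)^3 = -9065737908494995456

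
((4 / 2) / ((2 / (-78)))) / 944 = -39 / 472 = -0.08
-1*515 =-515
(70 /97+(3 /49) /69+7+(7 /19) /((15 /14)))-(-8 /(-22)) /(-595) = 9399929114 /1165231221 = 8.07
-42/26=-21/13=-1.62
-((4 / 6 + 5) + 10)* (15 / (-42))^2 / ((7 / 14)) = -1175 / 294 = -4.00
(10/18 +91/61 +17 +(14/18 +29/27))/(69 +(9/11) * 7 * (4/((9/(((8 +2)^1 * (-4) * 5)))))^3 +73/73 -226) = -1135893/218632478756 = -0.00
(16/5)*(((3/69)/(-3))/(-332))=4/28635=0.00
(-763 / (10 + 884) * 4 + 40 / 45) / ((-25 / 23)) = 77878 / 33525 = 2.32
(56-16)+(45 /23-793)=-17274 /23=-751.04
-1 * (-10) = 10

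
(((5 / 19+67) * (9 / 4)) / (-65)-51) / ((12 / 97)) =-4258979 / 9880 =-431.07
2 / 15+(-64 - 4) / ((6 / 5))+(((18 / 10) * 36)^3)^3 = 118039224225889281476272 / 5859375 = 20145360934551770.71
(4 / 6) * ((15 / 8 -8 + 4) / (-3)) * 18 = 17 / 2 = 8.50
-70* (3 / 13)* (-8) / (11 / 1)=1680 / 143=11.75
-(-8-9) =17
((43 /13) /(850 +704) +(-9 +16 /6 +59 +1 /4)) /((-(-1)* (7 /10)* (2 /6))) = 10690655 /47138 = 226.79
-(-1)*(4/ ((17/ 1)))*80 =320/ 17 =18.82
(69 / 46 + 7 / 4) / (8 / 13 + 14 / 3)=507 / 824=0.62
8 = 8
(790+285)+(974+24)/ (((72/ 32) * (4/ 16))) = 25643/ 9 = 2849.22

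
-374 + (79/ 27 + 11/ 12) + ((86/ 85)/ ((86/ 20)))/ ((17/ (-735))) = -380.33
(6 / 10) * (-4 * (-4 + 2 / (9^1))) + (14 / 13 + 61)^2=9791719 / 2535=3862.61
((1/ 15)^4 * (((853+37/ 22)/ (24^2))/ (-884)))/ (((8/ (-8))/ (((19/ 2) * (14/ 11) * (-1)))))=-2500799/ 6238140480000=-0.00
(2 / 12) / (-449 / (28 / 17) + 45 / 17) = -0.00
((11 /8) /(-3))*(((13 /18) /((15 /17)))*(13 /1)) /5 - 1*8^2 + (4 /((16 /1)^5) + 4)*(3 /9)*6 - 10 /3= -16007190551 /265420800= -60.31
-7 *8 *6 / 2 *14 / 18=-392 / 3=-130.67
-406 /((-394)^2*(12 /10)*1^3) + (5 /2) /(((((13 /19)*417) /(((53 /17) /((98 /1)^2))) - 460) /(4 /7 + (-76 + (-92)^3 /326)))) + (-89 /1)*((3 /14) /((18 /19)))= -14087884124291433 /699492713091392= -20.14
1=1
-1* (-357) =357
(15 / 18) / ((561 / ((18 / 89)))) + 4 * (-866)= -57651347 / 16643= -3464.00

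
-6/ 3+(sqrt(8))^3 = -2+16* sqrt(2) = 20.63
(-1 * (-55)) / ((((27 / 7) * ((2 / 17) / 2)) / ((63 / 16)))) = 45815 / 48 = 954.48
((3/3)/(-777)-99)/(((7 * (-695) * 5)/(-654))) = -16769432/6300175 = -2.66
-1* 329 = -329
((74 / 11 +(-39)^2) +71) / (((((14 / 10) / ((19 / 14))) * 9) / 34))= 3155710 / 539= 5854.75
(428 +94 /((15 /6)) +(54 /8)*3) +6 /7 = 68139 /140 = 486.71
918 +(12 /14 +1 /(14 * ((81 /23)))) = 1042007 /1134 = 918.88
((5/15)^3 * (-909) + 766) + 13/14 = 30797/42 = 733.26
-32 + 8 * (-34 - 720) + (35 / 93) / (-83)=-46808051 / 7719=-6064.00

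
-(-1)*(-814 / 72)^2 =127.82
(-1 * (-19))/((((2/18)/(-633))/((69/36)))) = -829863/4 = -207465.75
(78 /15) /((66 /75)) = 65 /11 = 5.91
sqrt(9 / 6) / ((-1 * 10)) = -sqrt(6) / 20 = -0.12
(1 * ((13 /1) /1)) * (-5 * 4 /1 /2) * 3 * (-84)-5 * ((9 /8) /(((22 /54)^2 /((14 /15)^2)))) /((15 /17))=197995581 /6050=32726.54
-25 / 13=-1.92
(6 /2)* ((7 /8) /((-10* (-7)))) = 3 /80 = 0.04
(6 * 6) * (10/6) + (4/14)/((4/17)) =857/14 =61.21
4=4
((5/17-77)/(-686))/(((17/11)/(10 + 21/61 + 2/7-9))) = 4991712/42327229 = 0.12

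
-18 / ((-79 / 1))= 18 / 79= 0.23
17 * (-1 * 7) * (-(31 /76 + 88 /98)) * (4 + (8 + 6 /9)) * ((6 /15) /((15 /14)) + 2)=2452573 /525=4671.57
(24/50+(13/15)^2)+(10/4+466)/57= 80801/8550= 9.45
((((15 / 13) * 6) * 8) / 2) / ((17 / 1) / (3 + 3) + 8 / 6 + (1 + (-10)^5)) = -2160 / 7799597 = -0.00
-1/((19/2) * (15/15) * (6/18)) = -6/19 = -0.32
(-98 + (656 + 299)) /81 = 857 /81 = 10.58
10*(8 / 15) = 16 / 3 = 5.33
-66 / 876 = -11 / 146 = -0.08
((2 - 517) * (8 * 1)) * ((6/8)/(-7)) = 3090/7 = 441.43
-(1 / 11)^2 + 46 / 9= 5557 / 1089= 5.10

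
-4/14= -2/7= -0.29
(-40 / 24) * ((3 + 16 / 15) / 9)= -61 / 81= -0.75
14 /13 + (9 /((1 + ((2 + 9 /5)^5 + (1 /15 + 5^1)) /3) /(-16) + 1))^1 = 23052454 /45850493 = 0.50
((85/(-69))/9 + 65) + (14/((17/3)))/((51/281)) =14083934/179469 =78.48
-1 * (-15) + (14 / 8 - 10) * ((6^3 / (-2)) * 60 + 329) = 203043 / 4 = 50760.75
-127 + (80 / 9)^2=-3887 / 81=-47.99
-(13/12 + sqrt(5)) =-sqrt(5) - 13/12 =-3.32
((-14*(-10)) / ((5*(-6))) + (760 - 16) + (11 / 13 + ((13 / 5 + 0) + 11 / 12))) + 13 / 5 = 194037 / 260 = 746.30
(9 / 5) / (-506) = -9 / 2530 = -0.00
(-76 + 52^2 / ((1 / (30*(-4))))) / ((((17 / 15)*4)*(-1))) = 1217085 / 17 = 71593.24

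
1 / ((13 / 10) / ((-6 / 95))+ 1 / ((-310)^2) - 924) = -72075 / 68080843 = -0.00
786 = 786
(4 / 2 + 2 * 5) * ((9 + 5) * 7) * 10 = 11760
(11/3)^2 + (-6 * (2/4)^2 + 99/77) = 13.23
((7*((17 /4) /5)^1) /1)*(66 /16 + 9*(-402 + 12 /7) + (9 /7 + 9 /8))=-1711713 /80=-21396.41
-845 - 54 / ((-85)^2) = -6105179 / 7225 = -845.01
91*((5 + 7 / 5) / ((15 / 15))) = 2912 / 5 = 582.40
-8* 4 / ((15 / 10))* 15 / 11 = -320 / 11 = -29.09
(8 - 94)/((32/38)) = -817/8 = -102.12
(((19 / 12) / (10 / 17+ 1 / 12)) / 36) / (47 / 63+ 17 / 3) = 2261 / 221392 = 0.01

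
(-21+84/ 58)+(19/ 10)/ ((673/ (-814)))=-2132212/ 97585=-21.85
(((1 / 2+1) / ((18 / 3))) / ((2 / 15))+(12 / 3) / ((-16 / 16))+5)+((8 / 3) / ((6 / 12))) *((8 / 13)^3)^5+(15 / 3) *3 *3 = 58817094672817650289 / 1228461432338178168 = 47.88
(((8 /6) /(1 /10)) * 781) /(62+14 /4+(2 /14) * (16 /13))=5685680 /35859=158.56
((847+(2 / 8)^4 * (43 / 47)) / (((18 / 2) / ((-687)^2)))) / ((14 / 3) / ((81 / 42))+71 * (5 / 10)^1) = 1171360.86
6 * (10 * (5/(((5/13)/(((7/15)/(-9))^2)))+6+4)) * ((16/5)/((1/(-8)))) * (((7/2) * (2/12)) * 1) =-163866752/18225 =-8991.32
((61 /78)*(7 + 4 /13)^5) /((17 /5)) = 2360031859375 /492334518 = 4793.55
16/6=8/3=2.67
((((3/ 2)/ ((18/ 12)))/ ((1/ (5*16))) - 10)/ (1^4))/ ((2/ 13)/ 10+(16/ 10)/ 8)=325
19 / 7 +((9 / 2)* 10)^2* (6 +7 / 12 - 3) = 203251 / 28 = 7258.96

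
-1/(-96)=1/96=0.01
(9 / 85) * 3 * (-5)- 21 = -384 / 17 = -22.59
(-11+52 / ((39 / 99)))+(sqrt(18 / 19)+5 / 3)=3 *sqrt(38) / 19+368 / 3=123.64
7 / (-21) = -1 / 3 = -0.33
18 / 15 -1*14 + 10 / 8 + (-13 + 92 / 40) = -89 / 4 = -22.25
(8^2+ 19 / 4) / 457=0.15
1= 1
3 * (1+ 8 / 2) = 15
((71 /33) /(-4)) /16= -71 /2112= -0.03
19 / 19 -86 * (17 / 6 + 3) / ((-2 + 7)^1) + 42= -172 / 3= -57.33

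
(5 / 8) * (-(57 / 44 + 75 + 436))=-112705 / 352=-320.18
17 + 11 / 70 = 1201 / 70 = 17.16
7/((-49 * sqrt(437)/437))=-sqrt(437)/7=-2.99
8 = 8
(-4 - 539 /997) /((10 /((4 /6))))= -0.30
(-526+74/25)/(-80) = 3269/500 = 6.54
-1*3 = -3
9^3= 729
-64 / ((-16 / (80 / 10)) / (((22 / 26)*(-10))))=-3520 / 13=-270.77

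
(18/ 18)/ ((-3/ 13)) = -13/ 3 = -4.33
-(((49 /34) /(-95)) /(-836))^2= -0.00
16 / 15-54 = -794 / 15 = -52.93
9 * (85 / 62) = 765 / 62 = 12.34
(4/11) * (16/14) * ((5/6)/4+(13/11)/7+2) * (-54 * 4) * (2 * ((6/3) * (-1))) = 5060736/5929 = 853.56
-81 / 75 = -27 / 25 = -1.08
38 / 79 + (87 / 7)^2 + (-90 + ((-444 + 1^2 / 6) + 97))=-6547013 / 23226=-281.88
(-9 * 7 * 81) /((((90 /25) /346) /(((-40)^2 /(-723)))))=261576000 /241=1085377.59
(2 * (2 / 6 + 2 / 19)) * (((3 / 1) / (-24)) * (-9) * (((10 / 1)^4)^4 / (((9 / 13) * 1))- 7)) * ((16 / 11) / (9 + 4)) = 12999999999999993700 / 8151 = 1594896331738436.23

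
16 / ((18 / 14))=12.44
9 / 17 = 0.53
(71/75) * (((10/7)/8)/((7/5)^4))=8875/201684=0.04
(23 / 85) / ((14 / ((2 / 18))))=23 / 10710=0.00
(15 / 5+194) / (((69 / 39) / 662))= 1695382 / 23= 73712.26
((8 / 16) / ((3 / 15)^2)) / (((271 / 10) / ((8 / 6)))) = 500 / 813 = 0.62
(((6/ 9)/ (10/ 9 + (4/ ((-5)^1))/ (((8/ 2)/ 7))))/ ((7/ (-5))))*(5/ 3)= 250/ 91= 2.75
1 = 1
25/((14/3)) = 75/14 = 5.36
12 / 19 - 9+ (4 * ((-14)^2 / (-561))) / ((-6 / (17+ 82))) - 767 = -242996 / 323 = -752.31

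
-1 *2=-2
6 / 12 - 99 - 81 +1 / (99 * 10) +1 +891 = 352688 / 495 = 712.50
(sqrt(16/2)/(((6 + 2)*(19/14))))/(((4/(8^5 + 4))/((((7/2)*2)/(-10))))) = -401457*sqrt(2)/380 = -1494.07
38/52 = 19/26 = 0.73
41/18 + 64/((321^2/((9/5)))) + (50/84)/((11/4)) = 197984669/79341570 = 2.50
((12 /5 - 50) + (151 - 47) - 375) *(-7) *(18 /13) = 200718 /65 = 3087.97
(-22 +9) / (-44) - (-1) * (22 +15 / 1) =1641 / 44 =37.30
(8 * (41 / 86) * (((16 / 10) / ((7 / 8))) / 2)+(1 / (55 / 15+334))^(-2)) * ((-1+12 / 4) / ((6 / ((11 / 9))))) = 16988747347 / 365715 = 46453.52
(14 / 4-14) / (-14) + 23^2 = 2119 / 4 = 529.75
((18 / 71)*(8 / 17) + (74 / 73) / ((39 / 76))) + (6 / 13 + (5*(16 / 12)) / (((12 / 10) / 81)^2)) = 104387277509 / 3436329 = 30377.56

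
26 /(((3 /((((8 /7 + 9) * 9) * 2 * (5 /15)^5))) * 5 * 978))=0.00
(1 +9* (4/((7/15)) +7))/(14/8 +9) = 3952/301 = 13.13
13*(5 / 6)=65 / 6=10.83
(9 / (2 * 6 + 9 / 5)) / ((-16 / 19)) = -285 / 368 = -0.77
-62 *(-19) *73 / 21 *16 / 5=1375904 / 105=13103.85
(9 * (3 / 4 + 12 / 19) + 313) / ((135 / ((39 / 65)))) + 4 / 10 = 31573 / 17100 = 1.85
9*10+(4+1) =95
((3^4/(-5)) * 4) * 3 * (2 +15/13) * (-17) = 677484/65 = 10422.83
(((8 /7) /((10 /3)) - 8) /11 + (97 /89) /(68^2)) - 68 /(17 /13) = -8349205023 /158441360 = -52.70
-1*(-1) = 1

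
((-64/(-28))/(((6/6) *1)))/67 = 16/469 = 0.03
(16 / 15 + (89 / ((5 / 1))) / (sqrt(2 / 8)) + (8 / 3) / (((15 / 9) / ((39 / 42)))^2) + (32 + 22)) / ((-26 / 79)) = -13281559 / 47775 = -278.00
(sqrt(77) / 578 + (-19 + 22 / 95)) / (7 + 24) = -1783 / 2945 + sqrt(77) / 17918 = -0.60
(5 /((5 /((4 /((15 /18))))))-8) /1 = -16 /5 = -3.20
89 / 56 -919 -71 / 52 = -668869 / 728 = -918.78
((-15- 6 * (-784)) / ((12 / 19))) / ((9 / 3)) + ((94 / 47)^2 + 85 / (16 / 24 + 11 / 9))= 10095 / 4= 2523.75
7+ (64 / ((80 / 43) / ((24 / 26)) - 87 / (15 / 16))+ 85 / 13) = 2442304 / 190307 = 12.83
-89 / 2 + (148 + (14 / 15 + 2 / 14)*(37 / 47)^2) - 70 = 15849709 / 463890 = 34.17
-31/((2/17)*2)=-527/4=-131.75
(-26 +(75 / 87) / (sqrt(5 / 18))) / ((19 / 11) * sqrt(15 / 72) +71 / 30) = -13401960 / 1084547-4702500 * sqrt(3) / 31451863 +7731900 * sqrt(10) / 31451863 +815100 * sqrt(30) / 1084547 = -7.72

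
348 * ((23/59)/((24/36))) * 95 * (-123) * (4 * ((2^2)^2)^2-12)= -141973591320/59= -2406332056.27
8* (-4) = -32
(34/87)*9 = 102/29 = 3.52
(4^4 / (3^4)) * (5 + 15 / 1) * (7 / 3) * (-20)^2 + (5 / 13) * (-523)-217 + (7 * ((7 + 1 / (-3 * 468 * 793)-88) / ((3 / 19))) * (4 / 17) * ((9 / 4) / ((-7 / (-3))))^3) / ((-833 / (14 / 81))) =465477255047150287 / 7946296289568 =58577.89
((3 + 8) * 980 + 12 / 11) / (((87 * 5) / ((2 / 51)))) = 13952 / 14355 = 0.97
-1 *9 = -9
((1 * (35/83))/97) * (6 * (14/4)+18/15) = 777/8051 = 0.10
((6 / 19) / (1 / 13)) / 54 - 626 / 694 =-49012 / 59337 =-0.83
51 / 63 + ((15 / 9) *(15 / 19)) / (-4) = 767 / 1596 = 0.48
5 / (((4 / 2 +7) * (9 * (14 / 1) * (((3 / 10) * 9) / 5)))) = 125 / 15309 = 0.01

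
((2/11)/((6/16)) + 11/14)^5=69693216111707/21047953604832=3.31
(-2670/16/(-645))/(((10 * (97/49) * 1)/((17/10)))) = 74137/3336800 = 0.02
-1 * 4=-4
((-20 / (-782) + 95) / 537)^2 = 153388225 / 4898460121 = 0.03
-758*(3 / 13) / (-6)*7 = 2653 / 13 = 204.08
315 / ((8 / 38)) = 5985 / 4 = 1496.25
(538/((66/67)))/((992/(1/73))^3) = 18023/12531917774880768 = 0.00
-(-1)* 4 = 4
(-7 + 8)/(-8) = -1/8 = -0.12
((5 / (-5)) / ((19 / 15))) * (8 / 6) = -20 / 19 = -1.05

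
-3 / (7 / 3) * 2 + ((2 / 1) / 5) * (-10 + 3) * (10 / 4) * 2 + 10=-46 / 7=-6.57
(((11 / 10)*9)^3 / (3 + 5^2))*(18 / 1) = 8732691 / 14000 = 623.76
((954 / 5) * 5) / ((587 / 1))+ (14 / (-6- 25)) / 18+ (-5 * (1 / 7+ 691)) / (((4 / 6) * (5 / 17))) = -20202676838 / 1146411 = -17622.54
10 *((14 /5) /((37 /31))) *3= 2604 /37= 70.38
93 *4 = 372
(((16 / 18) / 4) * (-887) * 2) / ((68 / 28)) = -24836 / 153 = -162.33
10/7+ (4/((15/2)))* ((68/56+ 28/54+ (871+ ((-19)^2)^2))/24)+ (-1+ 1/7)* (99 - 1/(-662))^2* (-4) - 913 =66360787015141/1863632610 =35608.30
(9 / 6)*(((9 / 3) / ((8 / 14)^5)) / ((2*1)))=36.93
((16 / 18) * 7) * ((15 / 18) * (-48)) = -2240 / 9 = -248.89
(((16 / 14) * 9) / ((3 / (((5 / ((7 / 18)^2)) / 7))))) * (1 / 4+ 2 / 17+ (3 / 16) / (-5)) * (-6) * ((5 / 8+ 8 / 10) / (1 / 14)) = -18657297 / 29155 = -639.93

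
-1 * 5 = -5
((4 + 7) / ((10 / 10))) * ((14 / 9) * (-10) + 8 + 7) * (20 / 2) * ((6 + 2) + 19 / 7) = -13750 / 21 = -654.76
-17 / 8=-2.12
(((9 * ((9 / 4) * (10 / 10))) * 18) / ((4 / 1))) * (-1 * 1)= -729 / 8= -91.12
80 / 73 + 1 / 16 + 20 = 24713 / 1168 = 21.16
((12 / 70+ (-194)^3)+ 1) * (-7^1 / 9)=255548399 / 45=5678853.31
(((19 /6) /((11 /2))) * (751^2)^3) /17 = 3408734867504148019 /561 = 6076176234410246.02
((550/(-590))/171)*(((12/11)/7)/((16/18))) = -15/15694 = -0.00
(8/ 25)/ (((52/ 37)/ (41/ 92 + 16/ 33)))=0.21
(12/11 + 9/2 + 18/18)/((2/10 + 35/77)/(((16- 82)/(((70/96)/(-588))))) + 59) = 535920/4797409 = 0.11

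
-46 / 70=-23 / 35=-0.66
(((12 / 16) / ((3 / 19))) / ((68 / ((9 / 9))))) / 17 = 19 / 4624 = 0.00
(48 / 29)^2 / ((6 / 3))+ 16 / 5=19216 / 4205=4.57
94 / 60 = 47 / 30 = 1.57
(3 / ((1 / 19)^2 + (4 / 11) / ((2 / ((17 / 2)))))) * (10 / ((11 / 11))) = 59565 / 3074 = 19.38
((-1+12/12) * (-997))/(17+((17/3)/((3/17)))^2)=0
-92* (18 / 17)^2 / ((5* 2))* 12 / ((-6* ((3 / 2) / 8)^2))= 847872 / 1445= 586.76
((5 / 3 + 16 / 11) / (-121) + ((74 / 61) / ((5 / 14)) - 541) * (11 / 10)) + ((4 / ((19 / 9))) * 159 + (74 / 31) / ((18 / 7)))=-6223445299529 / 21519674550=-289.20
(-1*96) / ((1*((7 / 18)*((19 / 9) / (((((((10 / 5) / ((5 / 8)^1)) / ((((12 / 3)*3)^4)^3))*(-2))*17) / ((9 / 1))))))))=17 / 107226685440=0.00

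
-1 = -1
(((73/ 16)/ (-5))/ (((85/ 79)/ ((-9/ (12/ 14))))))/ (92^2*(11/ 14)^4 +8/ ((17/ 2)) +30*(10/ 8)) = 0.00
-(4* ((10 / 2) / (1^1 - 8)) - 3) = 41 / 7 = 5.86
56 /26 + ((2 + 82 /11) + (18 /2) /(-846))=11.60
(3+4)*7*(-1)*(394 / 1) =-19306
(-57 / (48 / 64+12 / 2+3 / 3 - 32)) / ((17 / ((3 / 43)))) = 684 / 70907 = 0.01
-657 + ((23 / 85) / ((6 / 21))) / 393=-43894009 / 66810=-657.00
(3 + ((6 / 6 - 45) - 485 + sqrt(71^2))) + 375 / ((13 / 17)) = 460 / 13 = 35.38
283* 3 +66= 915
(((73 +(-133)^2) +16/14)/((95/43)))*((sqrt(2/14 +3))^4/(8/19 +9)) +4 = 2589033644/306985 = 8433.75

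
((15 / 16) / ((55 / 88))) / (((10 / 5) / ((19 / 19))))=3 / 4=0.75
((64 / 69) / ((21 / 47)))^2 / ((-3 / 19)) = -171913216 / 6298803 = -27.29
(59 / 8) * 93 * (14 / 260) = 38409 / 1040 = 36.93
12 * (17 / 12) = 17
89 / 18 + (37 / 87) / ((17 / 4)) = 44765 / 8874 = 5.04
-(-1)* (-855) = -855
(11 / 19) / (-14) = -11 / 266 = -0.04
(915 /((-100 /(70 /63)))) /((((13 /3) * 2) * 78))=-61 /4056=-0.02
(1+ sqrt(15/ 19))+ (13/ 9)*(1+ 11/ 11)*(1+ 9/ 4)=sqrt(285)/ 19+ 187/ 18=11.28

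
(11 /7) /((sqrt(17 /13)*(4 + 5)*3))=0.05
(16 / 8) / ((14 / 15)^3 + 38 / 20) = 13500 / 18313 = 0.74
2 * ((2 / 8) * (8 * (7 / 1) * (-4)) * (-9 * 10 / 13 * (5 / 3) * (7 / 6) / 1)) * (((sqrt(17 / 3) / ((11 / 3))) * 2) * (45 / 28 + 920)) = 2779000 * sqrt(51) / 11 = 1804184.51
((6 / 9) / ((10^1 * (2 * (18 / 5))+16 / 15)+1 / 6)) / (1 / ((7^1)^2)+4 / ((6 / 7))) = 2940 / 1513733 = 0.00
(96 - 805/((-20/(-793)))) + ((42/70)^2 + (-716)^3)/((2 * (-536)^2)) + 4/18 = -4196642463119/129283200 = -32460.85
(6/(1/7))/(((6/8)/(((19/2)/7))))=76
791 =791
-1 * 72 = -72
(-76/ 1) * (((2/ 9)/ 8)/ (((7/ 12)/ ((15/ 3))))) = -380/ 21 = -18.10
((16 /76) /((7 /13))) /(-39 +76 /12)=-0.01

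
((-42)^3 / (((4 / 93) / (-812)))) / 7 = 199815336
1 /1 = 1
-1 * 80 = -80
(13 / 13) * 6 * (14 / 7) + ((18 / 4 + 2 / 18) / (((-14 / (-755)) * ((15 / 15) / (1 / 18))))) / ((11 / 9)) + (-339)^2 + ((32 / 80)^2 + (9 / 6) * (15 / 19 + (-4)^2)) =302761069519 / 2633400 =114969.65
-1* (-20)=20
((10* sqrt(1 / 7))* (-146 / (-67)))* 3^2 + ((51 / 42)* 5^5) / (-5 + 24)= 13140* sqrt(7) / 469 + 53125 / 266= 273.84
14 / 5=2.80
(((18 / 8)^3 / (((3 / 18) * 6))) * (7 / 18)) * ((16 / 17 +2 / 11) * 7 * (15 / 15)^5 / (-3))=-138915 / 11968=-11.61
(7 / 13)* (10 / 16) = 35 / 104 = 0.34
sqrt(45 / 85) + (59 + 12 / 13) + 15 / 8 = 3* sqrt(17) / 17 + 6427 / 104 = 62.53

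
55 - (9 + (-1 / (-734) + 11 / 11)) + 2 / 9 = 298729 / 6606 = 45.22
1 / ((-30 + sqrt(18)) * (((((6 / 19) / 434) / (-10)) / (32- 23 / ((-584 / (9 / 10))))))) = 110194243 * sqrt(2) / 73584 + 550971215 / 36792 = 17093.13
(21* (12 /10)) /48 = 21 /40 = 0.52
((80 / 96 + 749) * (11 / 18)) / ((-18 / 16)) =-407.32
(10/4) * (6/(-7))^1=-15/7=-2.14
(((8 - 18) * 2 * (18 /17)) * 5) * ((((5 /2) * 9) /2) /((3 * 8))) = -3375 /68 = -49.63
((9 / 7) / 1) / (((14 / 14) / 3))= 27 / 7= 3.86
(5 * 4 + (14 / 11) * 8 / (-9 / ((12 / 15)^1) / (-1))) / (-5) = -10348 / 2475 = -4.18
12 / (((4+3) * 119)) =12 / 833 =0.01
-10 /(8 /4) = -5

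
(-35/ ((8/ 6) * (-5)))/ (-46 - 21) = -21/ 268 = -0.08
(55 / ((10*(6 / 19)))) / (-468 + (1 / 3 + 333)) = -0.13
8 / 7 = 1.14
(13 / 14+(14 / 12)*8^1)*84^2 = 72408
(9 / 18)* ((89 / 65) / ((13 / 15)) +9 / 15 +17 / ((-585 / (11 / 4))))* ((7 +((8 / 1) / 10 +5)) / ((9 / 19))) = 9709912 / 342225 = 28.37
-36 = -36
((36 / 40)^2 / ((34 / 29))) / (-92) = -2349 / 312800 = -0.01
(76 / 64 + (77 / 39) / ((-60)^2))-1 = 13201 / 70200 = 0.19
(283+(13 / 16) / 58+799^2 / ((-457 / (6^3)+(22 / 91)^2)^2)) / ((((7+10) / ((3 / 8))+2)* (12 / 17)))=32283279029645953524157 / 7137760523450780416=4522.89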